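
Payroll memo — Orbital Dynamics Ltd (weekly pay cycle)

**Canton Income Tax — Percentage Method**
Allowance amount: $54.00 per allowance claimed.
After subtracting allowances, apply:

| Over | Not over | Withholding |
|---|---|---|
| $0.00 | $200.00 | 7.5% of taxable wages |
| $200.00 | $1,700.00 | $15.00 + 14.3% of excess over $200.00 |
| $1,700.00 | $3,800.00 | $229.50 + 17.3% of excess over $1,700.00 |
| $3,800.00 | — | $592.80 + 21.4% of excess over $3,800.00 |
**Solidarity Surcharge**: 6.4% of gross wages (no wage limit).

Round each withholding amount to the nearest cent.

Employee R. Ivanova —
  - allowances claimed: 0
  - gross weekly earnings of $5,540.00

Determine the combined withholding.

$1,319.72

Canton Income Tax: taxable = $5,540.00
  $592.80 + 21.4% × ($5,540.00 − $3,800.00) = $592.80 + 21.4% × $1,740.00 = $965.16
Solidarity Surcharge: 6.4% × $5,540.00 = $354.56
Total: $965.16 + $354.56 = $1,319.72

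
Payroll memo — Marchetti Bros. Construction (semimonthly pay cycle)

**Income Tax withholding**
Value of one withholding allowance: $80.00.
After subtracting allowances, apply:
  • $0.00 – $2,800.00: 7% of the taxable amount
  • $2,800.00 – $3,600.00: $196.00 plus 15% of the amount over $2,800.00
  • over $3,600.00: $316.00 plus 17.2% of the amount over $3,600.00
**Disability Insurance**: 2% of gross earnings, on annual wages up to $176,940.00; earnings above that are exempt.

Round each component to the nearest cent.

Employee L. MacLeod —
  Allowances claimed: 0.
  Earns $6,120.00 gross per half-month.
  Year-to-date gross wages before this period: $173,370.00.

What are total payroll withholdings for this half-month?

Income Tax: taxable = $6,120.00
  $316.00 + 17.2% × ($6,120.00 − $3,600.00) = $316.00 + 17.2% × $2,520.00 = $749.44
Disability Insurance: cap $176,940.00 − YTD $173,370.00 = $3,570.00 subject; 2% × $3,570.00 = $71.40
Total: $749.44 + $71.40 = $820.84

$820.84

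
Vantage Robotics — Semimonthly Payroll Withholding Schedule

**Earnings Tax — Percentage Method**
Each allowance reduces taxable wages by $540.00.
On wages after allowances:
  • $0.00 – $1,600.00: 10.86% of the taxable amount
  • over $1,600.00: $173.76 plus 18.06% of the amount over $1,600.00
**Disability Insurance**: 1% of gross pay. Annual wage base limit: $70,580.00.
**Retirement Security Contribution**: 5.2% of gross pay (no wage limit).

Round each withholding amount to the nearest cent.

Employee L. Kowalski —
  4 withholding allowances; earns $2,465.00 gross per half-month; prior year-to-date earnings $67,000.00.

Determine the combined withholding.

$185.95

Earnings Tax: taxable = $2,465.00 − 4×$540.00 = $305.00
  10.86% × $305.00 = $33.12
Disability Insurance: 1% × $2,465.00 = $24.65
Retirement Security Contribution: 5.2% × $2,465.00 = $128.18
Total: $33.12 + $24.65 + $128.18 = $185.95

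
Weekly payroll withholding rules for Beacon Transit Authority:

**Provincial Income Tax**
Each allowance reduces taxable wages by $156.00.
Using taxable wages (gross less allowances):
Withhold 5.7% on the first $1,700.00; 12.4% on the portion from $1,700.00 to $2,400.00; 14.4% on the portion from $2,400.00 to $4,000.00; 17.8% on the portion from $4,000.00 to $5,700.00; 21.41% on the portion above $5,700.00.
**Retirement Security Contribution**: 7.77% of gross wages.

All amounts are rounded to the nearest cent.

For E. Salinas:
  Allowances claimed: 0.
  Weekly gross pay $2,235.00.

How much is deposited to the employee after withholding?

Provincial Income Tax: taxable = $2,235.00
  $96.90 + 12.4% × ($2,235.00 − $1,700.00) = $96.90 + 12.4% × $535.00 = $163.24
Retirement Security Contribution: 7.77% × $2,235.00 = $173.66
Total withheld: $163.24 + $173.66 = $336.90
Net pay: $2,235.00 − $336.90 = $1,898.10

$1,898.10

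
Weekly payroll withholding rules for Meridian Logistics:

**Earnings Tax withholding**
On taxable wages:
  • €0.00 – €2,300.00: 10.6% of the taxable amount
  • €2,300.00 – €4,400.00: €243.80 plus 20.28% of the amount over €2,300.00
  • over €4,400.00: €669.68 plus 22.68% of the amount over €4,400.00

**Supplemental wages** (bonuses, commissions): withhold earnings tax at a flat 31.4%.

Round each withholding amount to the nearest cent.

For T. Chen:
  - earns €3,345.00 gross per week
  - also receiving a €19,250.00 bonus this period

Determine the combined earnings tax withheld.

€6,500.23

Earnings Tax: taxable = €3,345.00
  €243.80 + 20.28% × (€3,345.00 − €2,300.00) = €243.80 + 20.28% × €1,045.00 = €455.73
Supplemental (31.4% flat on bonus): 31.4% × €19,250.00 = €6,044.50
Total earnings tax: €455.73 + €6,044.50 = €6,500.23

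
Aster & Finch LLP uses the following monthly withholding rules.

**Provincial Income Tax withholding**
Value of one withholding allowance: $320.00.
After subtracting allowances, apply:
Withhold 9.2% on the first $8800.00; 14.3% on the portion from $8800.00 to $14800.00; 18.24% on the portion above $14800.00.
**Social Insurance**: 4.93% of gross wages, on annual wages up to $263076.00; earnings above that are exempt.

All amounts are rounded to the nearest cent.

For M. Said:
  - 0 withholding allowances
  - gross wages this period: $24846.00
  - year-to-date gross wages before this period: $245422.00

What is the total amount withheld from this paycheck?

$4370.33

Provincial Income Tax: taxable = $24846.00
  $1667.60 + 18.24% × ($24846.00 − $14800.00) = $1667.60 + 18.24% × $10046.00 = $3499.99
Social Insurance: cap $263076.00 − YTD $245422.00 = $17654.00 subject; 4.93% × $17654.00 = $870.34
Total: $3499.99 + $870.34 = $4370.33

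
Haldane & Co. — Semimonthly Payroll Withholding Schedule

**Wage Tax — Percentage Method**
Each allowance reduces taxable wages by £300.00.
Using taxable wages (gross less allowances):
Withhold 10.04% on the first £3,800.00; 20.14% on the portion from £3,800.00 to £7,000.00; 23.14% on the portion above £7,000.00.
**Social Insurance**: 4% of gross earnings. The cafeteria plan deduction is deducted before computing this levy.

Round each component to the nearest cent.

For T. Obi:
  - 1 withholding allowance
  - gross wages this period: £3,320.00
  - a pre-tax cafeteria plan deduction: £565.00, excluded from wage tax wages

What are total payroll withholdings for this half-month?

£356.68

Wage Tax: taxable = £3,320.00 − £565.00 − 1×£300.00 = £2,455.00
  10.04% × £2,455.00 = £246.48
Social Insurance: 4% × £2,755.00 = £110.20
Total: £246.48 + £110.20 = £356.68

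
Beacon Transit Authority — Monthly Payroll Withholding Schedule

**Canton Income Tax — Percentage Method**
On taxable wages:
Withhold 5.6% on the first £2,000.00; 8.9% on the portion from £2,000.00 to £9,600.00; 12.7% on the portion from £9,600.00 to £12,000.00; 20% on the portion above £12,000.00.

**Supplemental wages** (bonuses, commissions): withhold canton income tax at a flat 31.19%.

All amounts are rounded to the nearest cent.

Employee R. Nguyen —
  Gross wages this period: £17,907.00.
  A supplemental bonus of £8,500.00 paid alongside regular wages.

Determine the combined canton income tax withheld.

£4,925.75

Canton Income Tax: taxable = £17,907.00
  £1,093.20 + 20% × (£17,907.00 − £12,000.00) = £1,093.20 + 20% × £5,907.00 = £2,274.60
Supplemental (31.19% flat on bonus): 31.19% × £8,500.00 = £2,651.15
Total canton income tax: £2,274.60 + £2,651.15 = £4,925.75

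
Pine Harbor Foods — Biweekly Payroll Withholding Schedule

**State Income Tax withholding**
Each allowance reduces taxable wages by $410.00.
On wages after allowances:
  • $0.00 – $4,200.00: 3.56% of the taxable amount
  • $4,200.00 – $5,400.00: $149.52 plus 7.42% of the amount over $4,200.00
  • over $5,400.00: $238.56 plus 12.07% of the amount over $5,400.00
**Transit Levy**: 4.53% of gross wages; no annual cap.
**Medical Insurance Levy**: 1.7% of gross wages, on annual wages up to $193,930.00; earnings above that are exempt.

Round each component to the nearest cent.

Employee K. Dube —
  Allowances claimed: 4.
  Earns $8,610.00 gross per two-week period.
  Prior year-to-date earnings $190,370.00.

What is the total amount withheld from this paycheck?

$878.61

State Income Tax: taxable = $8,610.00 − 4×$410.00 = $6,970.00
  $238.56 + 12.07% × ($6,970.00 − $5,400.00) = $238.56 + 12.07% × $1,570.00 = $428.06
Transit Levy: 4.53% × $8,610.00 = $390.03
Medical Insurance Levy: cap $193,930.00 − YTD $190,370.00 = $3,560.00 subject; 1.7% × $3,560.00 = $60.52
Total: $428.06 + $390.03 + $60.52 = $878.61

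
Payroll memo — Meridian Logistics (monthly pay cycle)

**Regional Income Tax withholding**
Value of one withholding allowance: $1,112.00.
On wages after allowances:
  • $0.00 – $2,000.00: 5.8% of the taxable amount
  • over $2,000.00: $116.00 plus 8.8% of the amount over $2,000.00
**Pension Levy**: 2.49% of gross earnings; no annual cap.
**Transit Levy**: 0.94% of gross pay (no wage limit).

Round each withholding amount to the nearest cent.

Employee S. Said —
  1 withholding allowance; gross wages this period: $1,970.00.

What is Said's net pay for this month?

$1,852.67

Regional Income Tax: taxable = $1,970.00 − 1×$1,112.00 = $858.00
  5.8% × $858.00 = $49.76
Pension Levy: 2.49% × $1,970.00 = $49.05
Transit Levy: 0.94% × $1,970.00 = $18.52
Total withheld: $49.76 + $49.05 + $18.52 = $117.33
Net pay: $1,970.00 − $117.33 = $1,852.67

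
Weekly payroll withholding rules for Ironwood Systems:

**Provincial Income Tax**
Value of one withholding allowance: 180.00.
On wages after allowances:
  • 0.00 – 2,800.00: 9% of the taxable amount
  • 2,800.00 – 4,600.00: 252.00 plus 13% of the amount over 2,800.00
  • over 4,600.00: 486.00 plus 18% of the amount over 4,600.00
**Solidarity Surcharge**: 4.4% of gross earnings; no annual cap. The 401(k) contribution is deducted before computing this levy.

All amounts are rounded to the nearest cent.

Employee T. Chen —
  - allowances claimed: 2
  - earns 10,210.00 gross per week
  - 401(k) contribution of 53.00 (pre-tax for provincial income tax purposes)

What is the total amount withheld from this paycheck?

1,868.37

Provincial Income Tax: taxable = 10,210.00 − 53.00 − 2×180.00 = 9,797.00
  486.00 + 18% × (9,797.00 − 4,600.00) = 486.00 + 18% × 5,197.00 = 1,421.46
Solidarity Surcharge: 4.4% × 10,157.00 = 446.91
Total: 1,421.46 + 446.91 = 1,868.37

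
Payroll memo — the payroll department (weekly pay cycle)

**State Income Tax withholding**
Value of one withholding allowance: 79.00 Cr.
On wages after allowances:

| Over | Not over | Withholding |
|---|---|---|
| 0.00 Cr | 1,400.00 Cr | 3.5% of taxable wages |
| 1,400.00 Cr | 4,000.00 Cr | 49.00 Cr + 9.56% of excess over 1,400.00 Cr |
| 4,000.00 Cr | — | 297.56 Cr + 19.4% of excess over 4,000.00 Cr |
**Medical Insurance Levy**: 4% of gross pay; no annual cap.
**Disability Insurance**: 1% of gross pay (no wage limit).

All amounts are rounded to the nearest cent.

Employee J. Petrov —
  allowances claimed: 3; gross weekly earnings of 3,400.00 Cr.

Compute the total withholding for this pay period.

State Income Tax: taxable = 3,400.00 Cr − 3×79.00 Cr = 3,163.00 Cr
  49.00 Cr + 9.56% × (3,163.00 Cr − 1,400.00 Cr) = 49.00 Cr + 9.56% × 1,763.00 Cr = 217.54 Cr
Medical Insurance Levy: 4% × 3,400.00 Cr = 136.00 Cr
Disability Insurance: 1% × 3,400.00 Cr = 34.00 Cr
Total: 217.54 Cr + 136.00 Cr + 34.00 Cr = 387.54 Cr

387.54 Cr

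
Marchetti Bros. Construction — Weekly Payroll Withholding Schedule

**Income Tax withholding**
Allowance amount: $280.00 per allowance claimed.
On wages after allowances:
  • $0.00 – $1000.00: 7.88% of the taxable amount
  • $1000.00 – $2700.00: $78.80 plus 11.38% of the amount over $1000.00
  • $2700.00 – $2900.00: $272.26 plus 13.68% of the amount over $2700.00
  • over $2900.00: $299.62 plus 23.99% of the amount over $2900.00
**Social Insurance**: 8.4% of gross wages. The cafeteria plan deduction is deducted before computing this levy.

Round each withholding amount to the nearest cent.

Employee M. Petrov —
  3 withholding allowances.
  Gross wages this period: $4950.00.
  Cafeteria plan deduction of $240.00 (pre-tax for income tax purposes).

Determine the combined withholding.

Income Tax: taxable = $4950.00 − $240.00 − 3×$280.00 = $3870.00
  $299.62 + 23.99% × ($3870.00 − $2900.00) = $299.62 + 23.99% × $970.00 = $532.32
Social Insurance: 8.4% × $4710.00 = $395.64
Total: $532.32 + $395.64 = $927.96

$927.96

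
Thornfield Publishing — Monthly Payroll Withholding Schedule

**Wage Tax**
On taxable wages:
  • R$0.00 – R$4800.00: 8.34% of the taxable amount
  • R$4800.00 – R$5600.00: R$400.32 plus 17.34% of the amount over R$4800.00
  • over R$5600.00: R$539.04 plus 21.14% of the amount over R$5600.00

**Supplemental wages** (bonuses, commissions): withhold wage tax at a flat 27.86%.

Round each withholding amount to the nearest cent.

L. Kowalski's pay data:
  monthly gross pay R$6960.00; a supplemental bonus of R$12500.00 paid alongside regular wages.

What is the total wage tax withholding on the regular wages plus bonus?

Wage Tax: taxable = R$6960.00
  R$539.04 + 21.14% × (R$6960.00 − R$5600.00) = R$539.04 + 21.14% × R$1360.00 = R$826.54
Supplemental (27.86% flat on bonus): 27.86% × R$12500.00 = R$3482.50
Total wage tax: R$826.54 + R$3482.50 = R$4309.04

R$4309.04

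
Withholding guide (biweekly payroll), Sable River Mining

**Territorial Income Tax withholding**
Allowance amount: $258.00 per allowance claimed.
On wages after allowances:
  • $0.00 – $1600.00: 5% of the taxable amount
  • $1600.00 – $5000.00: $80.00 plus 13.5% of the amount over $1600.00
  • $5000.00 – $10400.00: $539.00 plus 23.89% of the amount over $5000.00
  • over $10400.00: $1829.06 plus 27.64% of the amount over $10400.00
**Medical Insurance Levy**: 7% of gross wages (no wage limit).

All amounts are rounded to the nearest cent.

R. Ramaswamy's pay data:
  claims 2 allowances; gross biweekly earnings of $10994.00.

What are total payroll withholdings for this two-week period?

$2620.20

Territorial Income Tax: taxable = $10994.00 − 2×$258.00 = $10478.00
  $1829.06 + 27.64% × ($10478.00 − $10400.00) = $1829.06 + 27.64% × $78.00 = $1850.62
Medical Insurance Levy: 7% × $10994.00 = $769.58
Total: $1850.62 + $769.58 = $2620.20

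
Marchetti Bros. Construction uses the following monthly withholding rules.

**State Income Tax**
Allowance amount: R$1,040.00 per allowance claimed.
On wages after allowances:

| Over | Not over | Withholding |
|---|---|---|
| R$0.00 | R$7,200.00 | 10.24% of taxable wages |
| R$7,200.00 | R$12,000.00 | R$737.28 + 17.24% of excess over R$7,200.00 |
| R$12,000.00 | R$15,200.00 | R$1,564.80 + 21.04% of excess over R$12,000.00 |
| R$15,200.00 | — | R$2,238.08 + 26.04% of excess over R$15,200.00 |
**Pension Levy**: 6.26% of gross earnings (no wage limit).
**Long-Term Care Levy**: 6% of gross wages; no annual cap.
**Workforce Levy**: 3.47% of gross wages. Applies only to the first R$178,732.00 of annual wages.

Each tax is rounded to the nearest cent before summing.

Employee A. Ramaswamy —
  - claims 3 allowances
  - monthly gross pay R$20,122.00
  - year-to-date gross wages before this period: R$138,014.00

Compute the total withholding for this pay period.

State Income Tax: taxable = R$20,122.00 − 3×R$1,040.00 = R$17,002.00
  R$2,238.08 + 26.04% × (R$17,002.00 − R$15,200.00) = R$2,238.08 + 26.04% × R$1,802.00 = R$2,707.32
Pension Levy: 6.26% × R$20,122.00 = R$1,259.64
Long-Term Care Levy: 6% × R$20,122.00 = R$1,207.32
Workforce Levy: 3.47% × R$20,122.00 = R$698.23
Total: R$2,707.32 + R$1,259.64 + R$1,207.32 + R$698.23 = R$5,872.51

R$5,872.51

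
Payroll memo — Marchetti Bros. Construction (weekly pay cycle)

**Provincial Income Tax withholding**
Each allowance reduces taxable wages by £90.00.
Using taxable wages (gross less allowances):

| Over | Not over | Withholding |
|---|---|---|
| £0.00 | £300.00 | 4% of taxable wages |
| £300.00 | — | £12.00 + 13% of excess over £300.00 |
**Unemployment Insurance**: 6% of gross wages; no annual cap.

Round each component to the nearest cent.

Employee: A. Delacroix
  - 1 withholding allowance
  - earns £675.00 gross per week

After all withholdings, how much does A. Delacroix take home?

£585.45

Provincial Income Tax: taxable = £675.00 − 1×£90.00 = £585.00
  £12.00 + 13% × (£585.00 − £300.00) = £12.00 + 13% × £285.00 = £49.05
Unemployment Insurance: 6% × £675.00 = £40.50
Total withheld: £49.05 + £40.50 = £89.55
Net pay: £675.00 − £89.55 = £585.45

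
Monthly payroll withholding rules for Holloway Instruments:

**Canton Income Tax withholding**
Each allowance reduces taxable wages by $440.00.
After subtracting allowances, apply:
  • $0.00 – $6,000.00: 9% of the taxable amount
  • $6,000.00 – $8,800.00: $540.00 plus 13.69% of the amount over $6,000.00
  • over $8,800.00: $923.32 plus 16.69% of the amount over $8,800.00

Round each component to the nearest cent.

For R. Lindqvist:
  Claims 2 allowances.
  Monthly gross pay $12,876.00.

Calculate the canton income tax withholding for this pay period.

Canton Income Tax: taxable = $12,876.00 − 2×$440.00 = $11,996.00
  $923.32 + 16.69% × ($11,996.00 − $8,800.00) = $923.32 + 16.69% × $3,196.00 = $1,456.73

$1,456.73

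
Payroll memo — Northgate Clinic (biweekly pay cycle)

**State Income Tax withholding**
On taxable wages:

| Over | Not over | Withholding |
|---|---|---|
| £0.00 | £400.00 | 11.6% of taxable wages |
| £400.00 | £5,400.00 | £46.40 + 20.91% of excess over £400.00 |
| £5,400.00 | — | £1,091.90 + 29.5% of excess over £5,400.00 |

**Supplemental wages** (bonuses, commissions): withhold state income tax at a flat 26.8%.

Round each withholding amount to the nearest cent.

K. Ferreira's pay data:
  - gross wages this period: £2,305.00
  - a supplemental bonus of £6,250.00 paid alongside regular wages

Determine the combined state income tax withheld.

State Income Tax: taxable = £2,305.00
  £46.40 + 20.91% × (£2,305.00 − £400.00) = £46.40 + 20.91% × £1,905.00 = £444.74
Supplemental (26.8% flat on bonus): 26.8% × £6,250.00 = £1,675.00
Total state income tax: £444.74 + £1,675.00 = £2,119.74

£2,119.74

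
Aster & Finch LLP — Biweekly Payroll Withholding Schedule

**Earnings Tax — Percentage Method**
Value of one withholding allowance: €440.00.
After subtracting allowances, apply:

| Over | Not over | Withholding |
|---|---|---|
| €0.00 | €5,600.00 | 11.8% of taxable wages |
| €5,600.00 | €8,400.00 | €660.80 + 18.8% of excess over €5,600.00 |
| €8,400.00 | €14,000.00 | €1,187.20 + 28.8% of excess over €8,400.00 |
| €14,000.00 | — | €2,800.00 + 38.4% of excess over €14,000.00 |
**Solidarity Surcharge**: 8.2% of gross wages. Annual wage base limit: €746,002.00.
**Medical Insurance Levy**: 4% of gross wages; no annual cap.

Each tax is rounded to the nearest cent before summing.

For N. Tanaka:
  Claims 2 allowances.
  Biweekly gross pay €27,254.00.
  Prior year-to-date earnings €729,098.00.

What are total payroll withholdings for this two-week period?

Earnings Tax: taxable = €27,254.00 − 2×€440.00 = €26,374.00
  €2,800.00 + 38.4% × (€26,374.00 − €14,000.00) = €2,800.00 + 38.4% × €12,374.00 = €7,551.62
Solidarity Surcharge: cap €746,002.00 − YTD €729,098.00 = €16,904.00 subject; 8.2% × €16,904.00 = €1,386.13
Medical Insurance Levy: 4% × €27,254.00 = €1,090.16
Total: €7,551.62 + €1,386.13 + €1,090.16 = €10,027.91

€10,027.91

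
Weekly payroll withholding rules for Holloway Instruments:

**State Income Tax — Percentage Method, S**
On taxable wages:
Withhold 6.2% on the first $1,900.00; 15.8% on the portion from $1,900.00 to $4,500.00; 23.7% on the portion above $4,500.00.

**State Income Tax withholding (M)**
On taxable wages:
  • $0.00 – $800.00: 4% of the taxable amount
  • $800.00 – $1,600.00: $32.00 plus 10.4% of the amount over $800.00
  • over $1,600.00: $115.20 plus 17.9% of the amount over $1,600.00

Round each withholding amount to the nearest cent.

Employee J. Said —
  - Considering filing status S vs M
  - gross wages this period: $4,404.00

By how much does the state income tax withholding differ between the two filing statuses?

$103.69

State Income Tax (S): taxable = $4,404.00
  $117.80 + 15.8% × ($4,404.00 − $1,900.00) = $117.80 + 15.8% × $2,504.00 = $513.43
State Income Tax (M): taxable = $4,404.00
  $115.20 + 17.9% × ($4,404.00 − $1,600.00) = $115.20 + 17.9% × $2,804.00 = $617.12
Difference: |$513.43 − $617.12| = $103.69 (higher under M)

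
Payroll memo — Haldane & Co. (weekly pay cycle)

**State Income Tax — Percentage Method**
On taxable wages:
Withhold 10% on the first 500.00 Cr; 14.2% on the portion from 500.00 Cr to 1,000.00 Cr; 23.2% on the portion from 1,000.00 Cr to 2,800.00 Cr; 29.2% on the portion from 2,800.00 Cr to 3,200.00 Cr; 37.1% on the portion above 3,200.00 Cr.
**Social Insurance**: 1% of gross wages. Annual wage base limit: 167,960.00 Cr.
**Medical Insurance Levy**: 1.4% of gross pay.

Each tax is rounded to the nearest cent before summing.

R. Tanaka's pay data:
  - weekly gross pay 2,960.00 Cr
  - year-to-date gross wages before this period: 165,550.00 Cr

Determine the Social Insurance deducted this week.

Social Insurance: cap 167,960.00 Cr − YTD 165,550.00 Cr = 2,410.00 Cr subject; 1% × 2,410.00 Cr = 24.10 Cr

24.10 Cr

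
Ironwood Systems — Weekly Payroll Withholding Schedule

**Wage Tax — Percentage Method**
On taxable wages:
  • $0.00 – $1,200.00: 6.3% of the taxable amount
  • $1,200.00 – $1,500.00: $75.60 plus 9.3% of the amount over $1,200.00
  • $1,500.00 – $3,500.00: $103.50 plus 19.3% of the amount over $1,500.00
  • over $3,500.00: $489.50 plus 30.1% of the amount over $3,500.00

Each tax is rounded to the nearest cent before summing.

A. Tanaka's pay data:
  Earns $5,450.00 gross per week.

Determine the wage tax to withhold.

$1,076.45

Wage Tax: taxable = $5,450.00
  $489.50 + 30.1% × ($5,450.00 − $3,500.00) = $489.50 + 30.1% × $1,950.00 = $1,076.45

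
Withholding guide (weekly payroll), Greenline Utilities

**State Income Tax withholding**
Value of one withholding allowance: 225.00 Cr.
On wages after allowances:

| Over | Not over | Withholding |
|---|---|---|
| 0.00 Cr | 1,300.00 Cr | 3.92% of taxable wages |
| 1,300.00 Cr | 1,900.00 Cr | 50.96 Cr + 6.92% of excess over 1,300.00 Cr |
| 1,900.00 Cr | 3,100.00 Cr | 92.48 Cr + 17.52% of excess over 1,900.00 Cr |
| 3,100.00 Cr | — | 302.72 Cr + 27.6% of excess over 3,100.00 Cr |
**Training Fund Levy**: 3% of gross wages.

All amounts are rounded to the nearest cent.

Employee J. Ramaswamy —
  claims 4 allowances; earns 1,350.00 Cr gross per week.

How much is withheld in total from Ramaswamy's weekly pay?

58.14 Cr

State Income Tax: taxable = 1,350.00 Cr − 4×225.00 Cr = 450.00 Cr
  3.92% × 450.00 Cr = 17.64 Cr
Training Fund Levy: 3% × 1,350.00 Cr = 40.50 Cr
Total: 17.64 Cr + 40.50 Cr = 58.14 Cr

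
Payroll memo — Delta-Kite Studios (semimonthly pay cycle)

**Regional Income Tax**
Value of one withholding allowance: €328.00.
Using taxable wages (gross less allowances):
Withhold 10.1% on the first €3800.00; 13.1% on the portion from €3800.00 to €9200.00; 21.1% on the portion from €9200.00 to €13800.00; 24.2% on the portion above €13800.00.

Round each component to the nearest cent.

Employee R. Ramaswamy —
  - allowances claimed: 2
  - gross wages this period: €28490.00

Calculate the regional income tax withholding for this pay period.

€5458.03

Regional Income Tax: taxable = €28490.00 − 2×€328.00 = €27834.00
  €2061.80 + 24.2% × (€27834.00 − €13800.00) = €2061.80 + 24.2% × €14034.00 = €5458.03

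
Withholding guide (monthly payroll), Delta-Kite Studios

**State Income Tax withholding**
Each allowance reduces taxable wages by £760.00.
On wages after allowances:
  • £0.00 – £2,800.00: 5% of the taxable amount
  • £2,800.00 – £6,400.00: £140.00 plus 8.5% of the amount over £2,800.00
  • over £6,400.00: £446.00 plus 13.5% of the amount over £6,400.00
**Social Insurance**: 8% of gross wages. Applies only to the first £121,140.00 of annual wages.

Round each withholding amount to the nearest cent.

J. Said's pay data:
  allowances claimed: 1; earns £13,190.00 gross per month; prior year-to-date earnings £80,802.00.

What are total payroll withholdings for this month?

£2,315.25

State Income Tax: taxable = £13,190.00 − 1×£760.00 = £12,430.00
  £446.00 + 13.5% × (£12,430.00 − £6,400.00) = £446.00 + 13.5% × £6,030.00 = £1,260.05
Social Insurance: 8% × £13,190.00 = £1,055.20
Total: £1,260.05 + £1,055.20 = £2,315.25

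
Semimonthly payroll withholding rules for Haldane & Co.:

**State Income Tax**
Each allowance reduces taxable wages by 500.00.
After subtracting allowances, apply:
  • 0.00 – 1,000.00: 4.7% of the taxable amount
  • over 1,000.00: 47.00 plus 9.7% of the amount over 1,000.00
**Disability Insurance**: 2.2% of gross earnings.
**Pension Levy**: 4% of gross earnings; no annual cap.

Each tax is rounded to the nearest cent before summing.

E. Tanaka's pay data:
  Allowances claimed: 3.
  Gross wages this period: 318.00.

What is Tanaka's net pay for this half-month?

State Income Tax: taxable = 318.00 − 3×500.00 = -1,182.00
  Taxable ≤ 0 → 0.00
Disability Insurance: 2.2% × 318.00 = 7.00
Pension Levy: 4% × 318.00 = 12.72
Total withheld: 0.00 + 7.00 + 12.72 = 19.72
Net pay: 318.00 − 19.72 = 298.28

298.28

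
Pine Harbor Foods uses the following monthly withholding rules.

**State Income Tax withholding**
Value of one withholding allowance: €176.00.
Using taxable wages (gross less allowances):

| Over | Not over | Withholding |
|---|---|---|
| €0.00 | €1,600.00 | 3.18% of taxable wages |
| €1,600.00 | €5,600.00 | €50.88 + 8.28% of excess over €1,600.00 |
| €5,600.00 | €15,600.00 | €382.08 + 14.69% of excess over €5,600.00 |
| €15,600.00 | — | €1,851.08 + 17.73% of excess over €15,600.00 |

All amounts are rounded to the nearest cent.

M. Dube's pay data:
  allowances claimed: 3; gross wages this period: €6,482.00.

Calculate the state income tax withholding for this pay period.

State Income Tax: taxable = €6,482.00 − 3×€176.00 = €5,954.00
  €382.08 + 14.69% × (€5,954.00 − €5,600.00) = €382.08 + 14.69% × €354.00 = €434.08

€434.08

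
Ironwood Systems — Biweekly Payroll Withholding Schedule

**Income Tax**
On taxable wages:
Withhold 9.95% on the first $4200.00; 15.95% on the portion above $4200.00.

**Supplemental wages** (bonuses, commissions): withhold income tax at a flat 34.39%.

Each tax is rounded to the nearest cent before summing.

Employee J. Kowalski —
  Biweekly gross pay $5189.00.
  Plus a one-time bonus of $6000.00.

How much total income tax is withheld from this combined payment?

$2639.05

Income Tax: taxable = $5189.00
  $417.90 + 15.95% × ($5189.00 − $4200.00) = $417.90 + 15.95% × $989.00 = $575.65
Supplemental (34.39% flat on bonus): 34.39% × $6000.00 = $2063.40
Total income tax: $575.65 + $2063.40 = $2639.05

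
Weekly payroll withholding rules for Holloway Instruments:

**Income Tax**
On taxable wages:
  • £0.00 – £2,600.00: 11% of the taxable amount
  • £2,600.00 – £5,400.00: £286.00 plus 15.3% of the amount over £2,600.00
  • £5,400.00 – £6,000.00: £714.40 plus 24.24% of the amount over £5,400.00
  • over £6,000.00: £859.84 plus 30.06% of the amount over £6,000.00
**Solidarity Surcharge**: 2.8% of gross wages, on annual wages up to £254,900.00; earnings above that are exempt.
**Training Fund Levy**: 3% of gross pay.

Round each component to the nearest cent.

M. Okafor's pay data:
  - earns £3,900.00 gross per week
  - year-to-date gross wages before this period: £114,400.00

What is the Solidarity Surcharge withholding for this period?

Solidarity Surcharge: 2.8% × £3,900.00 = £109.20

£109.20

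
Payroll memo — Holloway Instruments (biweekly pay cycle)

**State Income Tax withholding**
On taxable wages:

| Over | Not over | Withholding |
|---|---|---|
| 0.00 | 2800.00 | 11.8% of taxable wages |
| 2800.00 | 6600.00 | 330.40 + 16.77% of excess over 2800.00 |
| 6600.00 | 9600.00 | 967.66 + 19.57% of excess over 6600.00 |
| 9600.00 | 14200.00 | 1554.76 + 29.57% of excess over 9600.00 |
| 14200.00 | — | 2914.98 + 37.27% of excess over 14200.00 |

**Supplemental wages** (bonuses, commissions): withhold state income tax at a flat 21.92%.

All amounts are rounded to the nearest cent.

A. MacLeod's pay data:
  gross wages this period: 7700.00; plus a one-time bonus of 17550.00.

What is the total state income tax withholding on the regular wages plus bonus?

State Income Tax: taxable = 7700.00
  967.66 + 19.57% × (7700.00 − 6600.00) = 967.66 + 19.57% × 1100.00 = 1182.93
Supplemental (21.92% flat on bonus): 21.92% × 17550.00 = 3846.96
Total state income tax: 1182.93 + 3846.96 = 5029.89

5029.89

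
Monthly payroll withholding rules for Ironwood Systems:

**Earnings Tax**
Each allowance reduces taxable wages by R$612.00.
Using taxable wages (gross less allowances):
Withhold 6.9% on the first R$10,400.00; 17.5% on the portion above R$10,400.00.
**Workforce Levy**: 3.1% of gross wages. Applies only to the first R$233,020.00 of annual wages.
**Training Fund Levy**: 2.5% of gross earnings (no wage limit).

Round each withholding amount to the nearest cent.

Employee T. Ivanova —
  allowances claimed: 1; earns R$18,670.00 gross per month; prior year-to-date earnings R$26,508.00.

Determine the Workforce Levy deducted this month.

R$578.77

Workforce Levy: 3.1% × R$18,670.00 = R$578.77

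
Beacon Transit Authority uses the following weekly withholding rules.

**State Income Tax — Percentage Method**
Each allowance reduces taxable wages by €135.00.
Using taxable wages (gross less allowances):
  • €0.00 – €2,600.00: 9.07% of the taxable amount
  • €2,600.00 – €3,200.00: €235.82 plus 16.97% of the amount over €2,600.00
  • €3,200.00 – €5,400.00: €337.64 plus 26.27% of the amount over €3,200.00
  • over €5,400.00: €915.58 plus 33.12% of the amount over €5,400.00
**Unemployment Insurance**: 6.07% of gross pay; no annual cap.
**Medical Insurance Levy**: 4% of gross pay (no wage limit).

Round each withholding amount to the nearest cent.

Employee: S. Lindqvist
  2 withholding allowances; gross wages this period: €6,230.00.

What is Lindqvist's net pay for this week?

€4,501.59

State Income Tax: taxable = €6,230.00 − 2×€135.00 = €5,960.00
  €915.58 + 33.12% × (€5,960.00 − €5,400.00) = €915.58 + 33.12% × €560.00 = €1,101.05
Unemployment Insurance: 6.07% × €6,230.00 = €378.16
Medical Insurance Levy: 4% × €6,230.00 = €249.20
Total withheld: €1,101.05 + €378.16 + €249.20 = €1,728.41
Net pay: €6,230.00 − €1,728.41 = €4,501.59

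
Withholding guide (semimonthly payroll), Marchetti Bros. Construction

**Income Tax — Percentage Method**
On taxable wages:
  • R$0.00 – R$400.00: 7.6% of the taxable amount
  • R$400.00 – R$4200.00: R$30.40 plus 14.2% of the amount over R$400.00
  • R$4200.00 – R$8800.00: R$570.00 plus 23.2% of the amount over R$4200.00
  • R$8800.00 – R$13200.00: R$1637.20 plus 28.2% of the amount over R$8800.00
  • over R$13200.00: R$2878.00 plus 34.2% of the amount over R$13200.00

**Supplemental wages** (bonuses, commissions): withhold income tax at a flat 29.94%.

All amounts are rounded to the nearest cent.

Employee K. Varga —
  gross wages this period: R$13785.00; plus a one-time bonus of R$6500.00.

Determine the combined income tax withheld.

R$5024.17

Income Tax: taxable = R$13785.00
  R$2878.00 + 34.2% × (R$13785.00 − R$13200.00) = R$2878.00 + 34.2% × R$585.00 = R$3078.07
Supplemental (29.94% flat on bonus): 29.94% × R$6500.00 = R$1946.10
Total income tax: R$3078.07 + R$1946.10 = R$5024.17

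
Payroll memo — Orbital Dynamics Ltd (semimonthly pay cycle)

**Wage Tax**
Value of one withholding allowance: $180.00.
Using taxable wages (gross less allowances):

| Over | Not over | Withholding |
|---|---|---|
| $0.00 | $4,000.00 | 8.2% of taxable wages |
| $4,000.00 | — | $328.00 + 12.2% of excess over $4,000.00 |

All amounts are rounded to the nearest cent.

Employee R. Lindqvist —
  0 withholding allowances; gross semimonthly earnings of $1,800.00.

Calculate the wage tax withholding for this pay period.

$147.60

Wage Tax: taxable = $1,800.00
  8.2% × $1,800.00 = $147.60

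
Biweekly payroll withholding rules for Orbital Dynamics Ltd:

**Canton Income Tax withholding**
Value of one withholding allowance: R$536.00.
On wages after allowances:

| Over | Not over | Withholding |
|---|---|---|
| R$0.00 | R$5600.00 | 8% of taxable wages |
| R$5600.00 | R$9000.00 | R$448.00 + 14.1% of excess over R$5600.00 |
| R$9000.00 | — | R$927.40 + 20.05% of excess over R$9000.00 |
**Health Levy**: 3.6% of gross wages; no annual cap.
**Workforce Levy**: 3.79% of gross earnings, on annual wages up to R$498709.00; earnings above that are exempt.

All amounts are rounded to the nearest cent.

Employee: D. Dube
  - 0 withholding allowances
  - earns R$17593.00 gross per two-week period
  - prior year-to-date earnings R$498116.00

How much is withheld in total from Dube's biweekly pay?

R$3306.12

Canton Income Tax: taxable = R$17593.00
  R$927.40 + 20.05% × (R$17593.00 − R$9000.00) = R$927.40 + 20.05% × R$8593.00 = R$2650.30
Health Levy: 3.6% × R$17593.00 = R$633.35
Workforce Levy: cap R$498709.00 − YTD R$498116.00 = R$593.00 subject; 3.79% × R$593.00 = R$22.47
Total: R$2650.30 + R$633.35 + R$22.47 = R$3306.12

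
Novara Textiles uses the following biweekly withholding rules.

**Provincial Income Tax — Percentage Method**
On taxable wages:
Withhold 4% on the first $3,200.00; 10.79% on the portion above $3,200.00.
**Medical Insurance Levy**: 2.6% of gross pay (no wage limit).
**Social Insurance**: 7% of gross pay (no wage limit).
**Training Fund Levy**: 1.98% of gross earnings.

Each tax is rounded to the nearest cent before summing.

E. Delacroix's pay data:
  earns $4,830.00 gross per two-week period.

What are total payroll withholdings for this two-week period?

$863.19

Provincial Income Tax: taxable = $4,830.00
  $128.00 + 10.79% × ($4,830.00 − $3,200.00) = $128.00 + 10.79% × $1,630.00 = $303.88
Medical Insurance Levy: 2.6% × $4,830.00 = $125.58
Social Insurance: 7% × $4,830.00 = $338.10
Training Fund Levy: 1.98% × $4,830.00 = $95.63
Total: $303.88 + $125.58 + $338.10 + $95.63 = $863.19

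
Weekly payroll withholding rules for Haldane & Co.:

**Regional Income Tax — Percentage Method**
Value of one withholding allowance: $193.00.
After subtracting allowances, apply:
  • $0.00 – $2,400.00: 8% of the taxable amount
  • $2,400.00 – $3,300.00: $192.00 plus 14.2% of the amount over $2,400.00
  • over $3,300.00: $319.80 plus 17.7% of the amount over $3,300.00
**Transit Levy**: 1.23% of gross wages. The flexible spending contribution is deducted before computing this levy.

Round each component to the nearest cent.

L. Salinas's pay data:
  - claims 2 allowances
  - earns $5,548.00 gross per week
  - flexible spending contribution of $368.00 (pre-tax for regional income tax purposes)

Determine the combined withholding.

Regional Income Tax: taxable = $5,548.00 − $368.00 − 2×$193.00 = $4,794.00
  $319.80 + 17.7% × ($4,794.00 − $3,300.00) = $319.80 + 17.7% × $1,494.00 = $584.24
Transit Levy: 1.23% × $5,180.00 = $63.71
Total: $584.24 + $63.71 = $647.95

$647.95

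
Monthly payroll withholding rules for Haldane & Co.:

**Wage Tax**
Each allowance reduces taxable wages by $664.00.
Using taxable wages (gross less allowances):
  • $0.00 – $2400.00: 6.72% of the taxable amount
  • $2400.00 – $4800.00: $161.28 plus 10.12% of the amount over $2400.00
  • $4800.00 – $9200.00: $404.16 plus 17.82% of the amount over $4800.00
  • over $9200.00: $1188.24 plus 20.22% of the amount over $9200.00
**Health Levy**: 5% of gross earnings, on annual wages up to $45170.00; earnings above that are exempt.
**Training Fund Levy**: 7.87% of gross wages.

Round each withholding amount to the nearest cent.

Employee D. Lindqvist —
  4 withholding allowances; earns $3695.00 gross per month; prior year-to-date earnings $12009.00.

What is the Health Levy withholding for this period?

$184.75

Health Levy: 5% × $3695.00 = $184.75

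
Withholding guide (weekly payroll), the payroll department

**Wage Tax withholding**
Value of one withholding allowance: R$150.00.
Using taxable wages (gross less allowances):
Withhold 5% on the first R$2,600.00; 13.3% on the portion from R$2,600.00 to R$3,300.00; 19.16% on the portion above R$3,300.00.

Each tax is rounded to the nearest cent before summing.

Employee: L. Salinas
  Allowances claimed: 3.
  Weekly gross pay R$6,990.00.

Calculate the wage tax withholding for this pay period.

Wage Tax: taxable = R$6,990.00 − 3×R$150.00 = R$6,540.00
  R$223.10 + 19.16% × (R$6,540.00 − R$3,300.00) = R$223.10 + 19.16% × R$3,240.00 = R$843.88

R$843.88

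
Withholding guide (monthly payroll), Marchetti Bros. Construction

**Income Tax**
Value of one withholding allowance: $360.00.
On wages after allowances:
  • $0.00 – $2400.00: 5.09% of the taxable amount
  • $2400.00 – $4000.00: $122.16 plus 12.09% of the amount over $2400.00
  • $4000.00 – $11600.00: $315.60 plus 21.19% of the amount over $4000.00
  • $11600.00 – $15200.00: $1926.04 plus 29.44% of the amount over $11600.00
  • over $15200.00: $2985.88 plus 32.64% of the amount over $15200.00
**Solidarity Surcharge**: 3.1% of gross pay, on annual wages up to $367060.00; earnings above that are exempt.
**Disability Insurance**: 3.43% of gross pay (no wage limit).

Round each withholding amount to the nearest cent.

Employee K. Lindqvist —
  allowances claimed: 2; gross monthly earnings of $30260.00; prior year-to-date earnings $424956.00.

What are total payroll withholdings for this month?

$8704.38

Income Tax: taxable = $30260.00 − 2×$360.00 = $29540.00
  $2985.88 + 32.64% × ($29540.00 − $15200.00) = $2985.88 + 32.64% × $14340.00 = $7666.46
Solidarity Surcharge: YTD $424956.00 ≥ cap $367060.00 → $0.00
Disability Insurance: 3.43% × $30260.00 = $1037.92
Total: $7666.46 + $0.00 + $1037.92 = $8704.38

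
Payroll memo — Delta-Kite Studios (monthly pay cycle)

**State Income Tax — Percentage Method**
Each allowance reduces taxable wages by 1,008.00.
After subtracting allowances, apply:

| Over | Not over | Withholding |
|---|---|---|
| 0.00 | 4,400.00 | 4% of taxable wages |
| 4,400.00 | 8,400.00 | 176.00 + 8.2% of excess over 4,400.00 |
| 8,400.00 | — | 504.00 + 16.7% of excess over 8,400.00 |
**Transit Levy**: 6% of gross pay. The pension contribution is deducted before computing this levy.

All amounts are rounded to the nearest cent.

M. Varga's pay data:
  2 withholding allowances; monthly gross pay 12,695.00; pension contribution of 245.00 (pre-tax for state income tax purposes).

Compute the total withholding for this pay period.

State Income Tax: taxable = 12,695.00 − 245.00 − 2×1,008.00 = 10,434.00
  504.00 + 16.7% × (10,434.00 − 8,400.00) = 504.00 + 16.7% × 2,034.00 = 843.68
Transit Levy: 6% × 12,450.00 = 747.00
Total: 843.68 + 747.00 = 1,590.68

1,590.68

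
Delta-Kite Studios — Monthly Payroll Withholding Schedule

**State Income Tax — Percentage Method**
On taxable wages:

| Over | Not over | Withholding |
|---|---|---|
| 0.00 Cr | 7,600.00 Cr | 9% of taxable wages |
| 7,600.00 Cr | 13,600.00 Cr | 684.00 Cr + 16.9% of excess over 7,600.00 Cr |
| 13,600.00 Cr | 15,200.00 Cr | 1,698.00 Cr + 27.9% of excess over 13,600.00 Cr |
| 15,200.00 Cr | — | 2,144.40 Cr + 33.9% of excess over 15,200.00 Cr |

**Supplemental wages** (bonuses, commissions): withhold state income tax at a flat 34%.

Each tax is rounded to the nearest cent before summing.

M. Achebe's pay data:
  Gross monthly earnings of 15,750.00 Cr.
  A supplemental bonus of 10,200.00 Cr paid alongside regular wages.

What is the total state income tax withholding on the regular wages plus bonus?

5,798.85 Cr

State Income Tax: taxable = 15,750.00 Cr
  2,144.40 Cr + 33.9% × (15,750.00 Cr − 15,200.00 Cr) = 2,144.40 Cr + 33.9% × 550.00 Cr = 2,330.85 Cr
Supplemental (34% flat on bonus): 34% × 10,200.00 Cr = 3,468.00 Cr
Total state income tax: 2,330.85 Cr + 3,468.00 Cr = 5,798.85 Cr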